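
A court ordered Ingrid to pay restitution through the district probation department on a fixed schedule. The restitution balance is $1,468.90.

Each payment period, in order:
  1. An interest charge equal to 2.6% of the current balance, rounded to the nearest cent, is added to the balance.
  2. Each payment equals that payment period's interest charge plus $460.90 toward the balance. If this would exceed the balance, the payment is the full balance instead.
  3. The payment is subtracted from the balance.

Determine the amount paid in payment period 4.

Payment period 1: opening $1,468.90; interest $38.19 → $1,507.09; payment $499.09; balance $1,008.00
Payment period 2: opening $1,008.00; interest $26.21 → $1,034.21; payment $487.11; balance $547.10
Payment period 3: opening $547.10; interest $14.22 → $561.32; payment $475.12; balance $86.20
Payment period 4: opening $86.20; interest $2.24 → $88.44; payment $88.44; balance $0.00

$88.44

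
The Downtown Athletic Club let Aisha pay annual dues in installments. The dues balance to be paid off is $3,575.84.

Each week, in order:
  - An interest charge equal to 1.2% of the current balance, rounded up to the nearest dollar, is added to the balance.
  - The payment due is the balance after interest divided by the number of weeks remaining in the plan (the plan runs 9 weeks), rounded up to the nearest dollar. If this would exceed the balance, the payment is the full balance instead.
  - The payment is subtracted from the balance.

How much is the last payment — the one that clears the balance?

Week 1: $3,575.84 +$43.00 interest = $3,618.84; pay $403.00 → $3,215.84
Week 2: $3,215.84 +$39.00 interest = $3,254.84; pay $407.00 → $2,847.84
Week 3: $2,847.84 +$35.00 interest = $2,882.84; pay $412.00 → $2,470.84
Week 4: $2,470.84 +$30.00 interest = $2,500.84; pay $417.00 → $2,083.84
Week 5: $2,083.84 +$26.00 interest = $2,109.84; pay $422.00 → $1,687.84
Week 6: $1,687.84 +$21.00 interest = $1,708.84; pay $428.00 → $1,280.84
Week 7: $1,280.84 +$16.00 interest = $1,296.84; pay $433.00 → $863.84
Week 8: $863.84 +$11.00 interest = $874.84; pay $438.00 → $436.84
Week 9: $436.84 +$6.00 interest = $442.84; pay $442.84 → $0.00

$442.84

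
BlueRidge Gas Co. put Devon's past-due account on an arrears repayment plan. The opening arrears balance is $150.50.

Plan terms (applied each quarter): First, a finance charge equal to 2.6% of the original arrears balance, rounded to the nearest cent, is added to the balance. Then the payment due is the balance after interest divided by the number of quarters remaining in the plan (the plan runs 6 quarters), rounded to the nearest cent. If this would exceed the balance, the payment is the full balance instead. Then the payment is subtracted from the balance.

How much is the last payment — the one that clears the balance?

$34.66

# | Opening | Interest | Payment | End bal
1 | $150.50 | $3.91 | $25.74 | $128.67
2 | $128.67 | $3.91 | $26.52 | $106.06
3 | $106.06 | $3.91 | $27.49 | $82.48
4 | $82.48 | $3.91 | $28.80 | $57.59
5 | $57.59 | $3.91 | $30.75 | $30.75
6 | $30.75 | $3.91 | $34.66 | $0.00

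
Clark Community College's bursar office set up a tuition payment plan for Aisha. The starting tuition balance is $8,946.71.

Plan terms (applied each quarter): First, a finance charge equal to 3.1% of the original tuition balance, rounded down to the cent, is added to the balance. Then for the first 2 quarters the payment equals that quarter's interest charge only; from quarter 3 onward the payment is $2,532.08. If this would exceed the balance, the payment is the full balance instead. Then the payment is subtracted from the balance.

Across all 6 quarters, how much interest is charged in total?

$1,664.04

Quarter 1: $8,946.71 +$277.34 interest = $9,224.05; pay $277.34 → $8,946.71
Quarter 2: $8,946.71 +$277.34 interest = $9,224.05; pay $277.34 → $8,946.71
Quarter 3: $8,946.71 +$277.34 interest = $9,224.05; pay $2,532.08 → $6,691.97
Quarter 4: $6,691.97 +$277.34 interest = $6,969.31; pay $2,532.08 → $4,437.23
Quarter 5: $4,437.23 +$277.34 interest = $4,714.57; pay $2,532.08 → $2,182.49
Quarter 6: $2,182.49 +$277.34 interest = $2,459.83; pay $2,459.83 → $0.00
Total interest: $277.34 + $277.34 + $277.34 + $277.34 + $277.34 + $277.34 = $1,664.04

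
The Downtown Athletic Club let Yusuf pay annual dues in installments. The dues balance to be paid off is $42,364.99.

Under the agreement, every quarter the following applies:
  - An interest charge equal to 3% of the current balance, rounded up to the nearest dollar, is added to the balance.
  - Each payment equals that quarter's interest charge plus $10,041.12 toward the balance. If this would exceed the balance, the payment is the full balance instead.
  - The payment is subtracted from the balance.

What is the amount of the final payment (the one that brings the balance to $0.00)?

$2,267.51

Quarter 1: opening $42,364.99; interest $1,271.00 → $43,635.99; payment $11,312.12; balance $32,323.87
Quarter 2: opening $32,323.87; interest $970.00 → $33,293.87; payment $11,011.12; balance $22,282.75
Quarter 3: opening $22,282.75; interest $669.00 → $22,951.75; payment $10,710.12; balance $12,241.63
Quarter 4: opening $12,241.63; interest $368.00 → $12,609.63; payment $10,409.12; balance $2,200.51
Quarter 5: opening $2,200.51; interest $67.00 → $2,267.51; payment $2,267.51; balance $0.00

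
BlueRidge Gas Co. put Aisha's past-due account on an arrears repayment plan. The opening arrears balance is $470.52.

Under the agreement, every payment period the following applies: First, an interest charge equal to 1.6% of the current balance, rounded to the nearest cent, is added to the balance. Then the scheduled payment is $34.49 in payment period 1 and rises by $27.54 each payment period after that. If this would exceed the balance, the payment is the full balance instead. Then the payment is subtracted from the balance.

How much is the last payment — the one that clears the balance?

$52.31

Payment period 1: opening $470.52; interest $7.53 → $478.05; payment $34.49; balance $443.56
Payment period 2: opening $443.56; interest $7.10 → $450.66; payment $62.03; balance $388.63
Payment period 3: opening $388.63; interest $6.22 → $394.85; payment $89.57; balance $305.28
Payment period 4: opening $305.28; interest $4.88 → $310.16; payment $117.11; balance $193.05
Payment period 5: opening $193.05; interest $3.09 → $196.14; payment $144.65; balance $51.49
Payment period 6: opening $51.49; interest $0.82 → $52.31; payment $52.31; balance $0.00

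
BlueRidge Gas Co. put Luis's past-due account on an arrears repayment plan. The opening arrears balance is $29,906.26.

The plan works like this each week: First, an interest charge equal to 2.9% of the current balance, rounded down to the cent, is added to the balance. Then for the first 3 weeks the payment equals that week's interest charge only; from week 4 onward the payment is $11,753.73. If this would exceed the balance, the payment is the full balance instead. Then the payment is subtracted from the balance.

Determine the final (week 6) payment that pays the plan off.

Week 1: $29,906.26 +$867.28 interest = $30,773.54; pay $867.28 → $29,906.26
Week 2: $29,906.26 +$867.28 interest = $30,773.54; pay $867.28 → $29,906.26
Week 3: $29,906.26 +$867.28 interest = $30,773.54; pay $867.28 → $29,906.26
Week 4: $29,906.26 +$867.28 interest = $30,773.54; pay $11,753.73 → $19,019.81
Week 5: $19,019.81 +$551.57 interest = $19,571.38; pay $11,753.73 → $7,817.65
Week 6: $7,817.65 +$226.71 interest = $8,044.36; pay $8,044.36 → $0.00

$8,044.36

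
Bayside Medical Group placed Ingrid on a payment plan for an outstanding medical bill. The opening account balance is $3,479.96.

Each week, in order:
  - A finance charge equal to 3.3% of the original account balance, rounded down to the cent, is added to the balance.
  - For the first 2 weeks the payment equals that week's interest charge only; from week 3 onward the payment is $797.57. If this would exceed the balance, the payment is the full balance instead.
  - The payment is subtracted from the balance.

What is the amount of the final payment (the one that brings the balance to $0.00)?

Week 1: $3,479.96 +$114.83 interest = $3,594.79; pay $114.83 → $3,479.96
Week 2: $3,479.96 +$114.83 interest = $3,594.79; pay $114.83 → $3,479.96
Week 3: $3,479.96 +$114.83 interest = $3,594.79; pay $797.57 → $2,797.22
Week 4: $2,797.22 +$114.83 interest = $2,912.05; pay $797.57 → $2,114.48
Week 5: $2,114.48 +$114.83 interest = $2,229.31; pay $797.57 → $1,431.74
Week 6: $1,431.74 +$114.83 interest = $1,546.57; pay $797.57 → $749.00
Week 7: $749.00 +$114.83 interest = $863.83; pay $797.57 → $66.26
Week 8: $66.26 +$114.83 interest = $181.09; pay $181.09 → $0.00

$181.09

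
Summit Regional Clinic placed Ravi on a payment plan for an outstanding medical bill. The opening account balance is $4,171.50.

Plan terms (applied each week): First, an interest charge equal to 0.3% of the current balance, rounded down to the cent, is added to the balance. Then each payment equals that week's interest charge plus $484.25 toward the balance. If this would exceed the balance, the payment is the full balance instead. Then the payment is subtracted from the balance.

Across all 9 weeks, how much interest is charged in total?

Week 1: opening $4,171.50; interest $12.51 → $4,184.01; payment $496.76; balance $3,687.25
Week 2: opening $3,687.25; interest $11.06 → $3,698.31; payment $495.31; balance $3,203.00
Week 3: opening $3,203.00; interest $9.60 → $3,212.60; payment $493.85; balance $2,718.75
Week 4: opening $2,718.75; interest $8.15 → $2,726.90; payment $492.40; balance $2,234.50
Week 5: opening $2,234.50; interest $6.70 → $2,241.20; payment $490.95; balance $1,750.25
Week 6: opening $1,750.25; interest $5.25 → $1,755.50; payment $489.50; balance $1,266.00
Week 7: opening $1,266.00; interest $3.79 → $1,269.79; payment $488.04; balance $781.75
Week 8: opening $781.75; interest $2.34 → $784.09; payment $486.59; balance $297.50
Week 9: opening $297.50; interest $0.89 → $298.39; payment $298.39; balance $0.00
Total interest: $12.51 + $11.06 + $9.60 + $8.15 + $6.70 + $5.25 + $3.79 + $2.34 + $0.89 = $60.29

$60.29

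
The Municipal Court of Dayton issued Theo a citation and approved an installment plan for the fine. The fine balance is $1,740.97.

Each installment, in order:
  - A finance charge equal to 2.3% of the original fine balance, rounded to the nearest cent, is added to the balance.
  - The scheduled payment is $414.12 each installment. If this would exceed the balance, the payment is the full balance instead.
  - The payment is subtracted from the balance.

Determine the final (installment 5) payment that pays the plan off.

Installment 1: $1,740.97 +$40.04 interest = $1,781.01; pay $414.12 → $1,366.89
Installment 2: $1,366.89 +$40.04 interest = $1,406.93; pay $414.12 → $992.81
Installment 3: $992.81 +$40.04 interest = $1,032.85; pay $414.12 → $618.73
Installment 4: $618.73 +$40.04 interest = $658.77; pay $414.12 → $244.65
Installment 5: $244.65 +$40.04 interest = $284.69; pay $284.69 → $0.00

$284.69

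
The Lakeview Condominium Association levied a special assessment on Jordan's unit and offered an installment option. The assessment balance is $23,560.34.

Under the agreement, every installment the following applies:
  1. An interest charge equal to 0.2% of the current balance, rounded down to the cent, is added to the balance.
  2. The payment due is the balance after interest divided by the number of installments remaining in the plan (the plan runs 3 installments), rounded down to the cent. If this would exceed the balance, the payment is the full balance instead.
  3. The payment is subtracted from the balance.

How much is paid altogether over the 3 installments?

$23,654.69

Installment 1: $23,560.34 +$47.12 interest = $23,607.46; pay $7,869.15 → $15,738.31
Installment 2: $15,738.31 +$31.47 interest = $15,769.78; pay $7,884.89 → $7,884.89
Installment 3: $7,884.89 +$15.76 interest = $7,900.65; pay $7,900.65 → $0.00
Total paid: $23,654.69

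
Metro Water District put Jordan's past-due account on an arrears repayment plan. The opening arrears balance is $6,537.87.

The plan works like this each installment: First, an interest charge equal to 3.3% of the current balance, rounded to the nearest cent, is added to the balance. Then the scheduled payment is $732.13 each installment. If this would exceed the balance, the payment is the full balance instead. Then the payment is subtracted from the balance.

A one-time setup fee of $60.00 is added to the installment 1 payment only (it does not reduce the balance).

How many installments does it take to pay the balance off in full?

11

Installment 1: opening $6,537.87; interest $215.75 → $6,753.62; payment $732.13 (+ $60.00 fee); balance $6,021.49
Installment 2: opening $6,021.49; interest $198.71 → $6,220.20; payment $732.13; balance $5,488.07
Installment 3: opening $5,488.07; interest $181.11 → $5,669.18; payment $732.13; balance $4,937.05
Installment 4: opening $4,937.05; interest $162.92 → $5,099.97; payment $732.13; balance $4,367.84
Installment 5: opening $4,367.84; interest $144.14 → $4,511.98; payment $732.13; balance $3,779.85
Installment 6: opening $3,779.85; interest $124.74 → $3,904.59; payment $732.13; balance $3,172.46
Installment 7: opening $3,172.46; interest $104.69 → $3,277.15; payment $732.13; balance $2,545.02
Installment 8: opening $2,545.02; interest $83.99 → $2,629.01; payment $732.13; balance $1,896.88
Installment 9: opening $1,896.88; interest $62.60 → $1,959.48; payment $732.13; balance $1,227.35
Installment 10: opening $1,227.35; interest $40.50 → $1,267.85; payment $732.13; balance $535.72
Installment 11: opening $535.72; interest $17.68 → $553.40; payment $553.40; balance $0.00
Balance reaches $0.00 in installment 11.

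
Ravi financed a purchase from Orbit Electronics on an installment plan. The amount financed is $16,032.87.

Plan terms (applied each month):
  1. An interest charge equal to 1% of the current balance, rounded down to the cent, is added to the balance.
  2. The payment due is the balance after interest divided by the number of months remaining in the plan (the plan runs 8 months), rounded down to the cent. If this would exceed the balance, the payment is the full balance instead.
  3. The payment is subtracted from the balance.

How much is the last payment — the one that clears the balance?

$2,170.16

Month 1: $16,032.87 +$160.32 interest = $16,193.19; pay $2,024.14 → $14,169.05
Month 2: $14,169.05 +$141.69 interest = $14,310.74; pay $2,044.39 → $12,266.35
Month 3: $12,266.35 +$122.66 interest = $12,389.01; pay $2,064.83 → $10,324.18
Month 4: $10,324.18 +$103.24 interest = $10,427.42; pay $2,085.48 → $8,341.94
Month 5: $8,341.94 +$83.41 interest = $8,425.35; pay $2,106.33 → $6,319.02
Month 6: $6,319.02 +$63.19 interest = $6,382.21; pay $2,127.40 → $4,254.81
Month 7: $4,254.81 +$42.54 interest = $4,297.35; pay $2,148.67 → $2,148.68
Month 8: $2,148.68 +$21.48 interest = $2,170.16; pay $2,170.16 → $0.00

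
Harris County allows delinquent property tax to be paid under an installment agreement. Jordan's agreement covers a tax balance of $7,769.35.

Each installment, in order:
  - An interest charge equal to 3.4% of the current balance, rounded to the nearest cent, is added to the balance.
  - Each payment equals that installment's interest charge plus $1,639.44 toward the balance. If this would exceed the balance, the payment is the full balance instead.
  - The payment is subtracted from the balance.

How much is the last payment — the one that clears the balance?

$1,252.78

Installment 1: $7,769.35 +$264.16 interest = $8,033.51; pay $1,903.60 → $6,129.91
Installment 2: $6,129.91 +$208.42 interest = $6,338.33; pay $1,847.86 → $4,490.47
Installment 3: $4,490.47 +$152.68 interest = $4,643.15; pay $1,792.12 → $2,851.03
Installment 4: $2,851.03 +$96.94 interest = $2,947.97; pay $1,736.38 → $1,211.59
Installment 5: $1,211.59 +$41.19 interest = $1,252.78; pay $1,252.78 → $0.00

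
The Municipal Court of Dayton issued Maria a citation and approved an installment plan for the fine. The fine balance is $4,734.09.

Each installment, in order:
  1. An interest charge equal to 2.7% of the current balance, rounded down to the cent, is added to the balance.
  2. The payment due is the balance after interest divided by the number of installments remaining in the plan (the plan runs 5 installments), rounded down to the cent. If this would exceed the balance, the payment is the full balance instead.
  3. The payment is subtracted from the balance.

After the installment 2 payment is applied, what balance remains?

$2,995.91

# | Opening | Interest | Payment | End bal
1 | $4,734.09 | $127.82 | $972.38 | $3,889.53
2 | $3,889.53 | $105.01 | $998.63 | $2,995.91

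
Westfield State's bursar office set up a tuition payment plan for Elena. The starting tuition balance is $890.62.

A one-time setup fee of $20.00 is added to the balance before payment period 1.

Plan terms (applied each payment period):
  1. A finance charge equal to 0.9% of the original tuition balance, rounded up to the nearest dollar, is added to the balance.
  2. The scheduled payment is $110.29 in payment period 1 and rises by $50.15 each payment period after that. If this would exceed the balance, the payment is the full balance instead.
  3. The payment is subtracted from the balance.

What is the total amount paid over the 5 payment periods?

Payment period 1: $910.62 +$9.00 interest = $919.62; pay $110.29 → $809.33
Payment period 2: $809.33 +$9.00 interest = $818.33; pay $160.44 → $657.89
Payment period 3: $657.89 +$9.00 interest = $666.89; pay $210.59 → $456.30
Payment period 4: $456.30 +$9.00 interest = $465.30; pay $260.74 → $204.56
Payment period 5: $204.56 +$9.00 interest = $213.56; pay $213.56 → $0.00
Total paid: $955.62

$955.62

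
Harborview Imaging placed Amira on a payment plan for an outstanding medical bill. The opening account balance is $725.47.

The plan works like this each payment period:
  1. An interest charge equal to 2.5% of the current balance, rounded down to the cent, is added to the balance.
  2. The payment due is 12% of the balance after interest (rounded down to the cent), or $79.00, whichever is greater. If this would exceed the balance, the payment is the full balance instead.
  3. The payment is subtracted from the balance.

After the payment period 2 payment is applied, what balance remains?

$590.24

Payment period 1: opening $725.47; interest $18.13 → $743.60; payment $89.23; balance $654.37
Payment period 2: opening $654.37; interest $16.35 → $670.72; payment $80.48; balance $590.24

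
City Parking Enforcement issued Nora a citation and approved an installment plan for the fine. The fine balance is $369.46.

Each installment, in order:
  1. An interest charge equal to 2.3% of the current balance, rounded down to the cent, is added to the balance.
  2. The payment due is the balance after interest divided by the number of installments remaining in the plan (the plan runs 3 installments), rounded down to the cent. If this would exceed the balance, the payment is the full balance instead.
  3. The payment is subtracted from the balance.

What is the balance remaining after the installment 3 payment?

$0.00

Installment 1: $369.46 +$8.49 interest = $377.95; pay $125.98 → $251.97
Installment 2: $251.97 +$5.79 interest = $257.76; pay $128.88 → $128.88
Installment 3: $128.88 +$2.96 interest = $131.84; pay $131.84 → $0.00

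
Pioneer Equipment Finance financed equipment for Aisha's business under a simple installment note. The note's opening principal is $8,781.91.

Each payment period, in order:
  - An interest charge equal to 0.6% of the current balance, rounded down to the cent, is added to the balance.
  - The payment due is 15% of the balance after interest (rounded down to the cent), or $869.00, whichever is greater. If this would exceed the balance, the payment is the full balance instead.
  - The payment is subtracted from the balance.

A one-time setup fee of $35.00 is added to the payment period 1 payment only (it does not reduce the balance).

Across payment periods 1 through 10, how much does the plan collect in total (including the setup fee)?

$9,077.35

Payment period 1: opening $8,781.91; interest $52.69 → $8,834.60; payment $1,325.19 (+ $35.00 fee); balance $7,509.41
Payment period 2: opening $7,509.41; interest $45.05 → $7,554.46; payment $1,133.16; balance $6,421.30
Payment period 3: opening $6,421.30; interest $38.52 → $6,459.82; payment $968.97; balance $5,490.85
Payment period 4: opening $5,490.85; interest $32.94 → $5,523.79; payment $869.00; balance $4,654.79
Payment period 5: opening $4,654.79; interest $27.92 → $4,682.71; payment $869.00; balance $3,813.71
Payment period 6: opening $3,813.71; interest $22.88 → $3,836.59; payment $869.00; balance $2,967.59
Payment period 7: opening $2,967.59; interest $17.80 → $2,985.39; payment $869.00; balance $2,116.39
Payment period 8: opening $2,116.39; interest $12.69 → $2,129.08; payment $869.00; balance $1,260.08
Payment period 9: opening $1,260.08; interest $7.56 → $1,267.64; payment $869.00; balance $398.64
Payment period 10: opening $398.64; interest $2.39 → $401.03; payment $401.03; balance $0.00
Total paid: $9,077.35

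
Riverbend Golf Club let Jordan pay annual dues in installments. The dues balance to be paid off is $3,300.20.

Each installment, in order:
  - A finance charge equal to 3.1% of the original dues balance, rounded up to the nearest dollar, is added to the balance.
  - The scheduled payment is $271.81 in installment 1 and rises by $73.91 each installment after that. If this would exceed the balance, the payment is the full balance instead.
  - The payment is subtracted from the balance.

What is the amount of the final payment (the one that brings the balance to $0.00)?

Installment 1: $3,300.20 +$103.00 interest = $3,403.20; pay $271.81 → $3,131.39
Installment 2: $3,131.39 +$103.00 interest = $3,234.39; pay $345.72 → $2,888.67
Installment 3: $2,888.67 +$103.00 interest = $2,991.67; pay $419.63 → $2,572.04
Installment 4: $2,572.04 +$103.00 interest = $2,675.04; pay $493.54 → $2,181.50
Installment 5: $2,181.50 +$103.00 interest = $2,284.50; pay $567.45 → $1,717.05
Installment 6: $1,717.05 +$103.00 interest = $1,820.05; pay $641.36 → $1,178.69
Installment 7: $1,178.69 +$103.00 interest = $1,281.69; pay $715.27 → $566.42
Installment 8: $566.42 +$103.00 interest = $669.42; pay $669.42 → $0.00

$669.42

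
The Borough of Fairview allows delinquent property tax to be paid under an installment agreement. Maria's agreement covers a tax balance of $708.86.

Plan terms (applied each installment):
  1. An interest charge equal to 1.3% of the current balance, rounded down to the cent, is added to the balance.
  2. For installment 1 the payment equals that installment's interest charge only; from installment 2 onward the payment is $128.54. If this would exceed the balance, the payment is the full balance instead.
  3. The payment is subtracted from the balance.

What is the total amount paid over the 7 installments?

$749.66

# | Opening | Interest | Payment | End bal
1 | $708.86 | $9.21 | $9.21 | $708.86
2 | $708.86 | $9.21 | $128.54 | $589.53
3 | $589.53 | $7.66 | $128.54 | $468.65
4 | $468.65 | $6.09 | $128.54 | $346.20
5 | $346.20 | $4.50 | $128.54 | $222.16
6 | $222.16 | $2.88 | $128.54 | $96.50
7 | $96.50 | $1.25 | $97.75 | $0.00
Total paid: $749.66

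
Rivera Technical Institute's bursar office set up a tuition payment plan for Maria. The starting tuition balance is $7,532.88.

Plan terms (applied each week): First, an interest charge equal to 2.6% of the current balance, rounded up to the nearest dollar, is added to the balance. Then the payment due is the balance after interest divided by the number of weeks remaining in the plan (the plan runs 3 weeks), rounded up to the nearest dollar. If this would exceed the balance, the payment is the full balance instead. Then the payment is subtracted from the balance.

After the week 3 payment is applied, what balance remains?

$0.00

# | Opening | Interest | Payment | End bal
1 | $7,532.88 | $196.00 | $2,577.00 | $5,151.88
2 | $5,151.88 | $134.00 | $2,643.00 | $2,642.88
3 | $2,642.88 | $69.00 | $2,711.88 | $0.00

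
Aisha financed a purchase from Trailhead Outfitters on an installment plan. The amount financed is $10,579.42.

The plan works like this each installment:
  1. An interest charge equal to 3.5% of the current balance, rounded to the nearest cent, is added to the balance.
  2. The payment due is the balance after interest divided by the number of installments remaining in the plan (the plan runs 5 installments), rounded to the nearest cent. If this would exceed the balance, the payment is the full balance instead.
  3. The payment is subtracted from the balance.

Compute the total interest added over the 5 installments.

$1,164.05

Installment 1: opening $10,579.42; interest $370.28 → $10,949.70; payment $2,189.94; balance $8,759.76
Installment 2: opening $8,759.76; interest $306.59 → $9,066.35; payment $2,266.59; balance $6,799.76
Installment 3: opening $6,799.76; interest $237.99 → $7,037.75; payment $2,345.92; balance $4,691.83
Installment 4: opening $4,691.83; interest $164.21 → $4,856.04; payment $2,428.02; balance $2,428.02
Installment 5: opening $2,428.02; interest $84.98 → $2,513.00; payment $2,513.00; balance $0.00
Total interest: $370.28 + $306.59 + $237.99 + $164.21 + $84.98 = $1,164.05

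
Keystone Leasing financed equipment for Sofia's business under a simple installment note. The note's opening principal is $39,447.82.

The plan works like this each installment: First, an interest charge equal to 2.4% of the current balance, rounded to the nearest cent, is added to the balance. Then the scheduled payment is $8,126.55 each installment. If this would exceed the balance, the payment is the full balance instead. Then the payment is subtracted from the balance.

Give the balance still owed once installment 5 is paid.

$1,783.80

Installment 1: $39,447.82 +$946.75 interest = $40,394.57; pay $8,126.55 → $32,268.02
Installment 2: $32,268.02 +$774.43 interest = $33,042.45; pay $8,126.55 → $24,915.90
Installment 3: $24,915.90 +$597.98 interest = $25,513.88; pay $8,126.55 → $17,387.33
Installment 4: $17,387.33 +$417.30 interest = $17,804.63; pay $8,126.55 → $9,678.08
Installment 5: $9,678.08 +$232.27 interest = $9,910.35; pay $8,126.55 → $1,783.80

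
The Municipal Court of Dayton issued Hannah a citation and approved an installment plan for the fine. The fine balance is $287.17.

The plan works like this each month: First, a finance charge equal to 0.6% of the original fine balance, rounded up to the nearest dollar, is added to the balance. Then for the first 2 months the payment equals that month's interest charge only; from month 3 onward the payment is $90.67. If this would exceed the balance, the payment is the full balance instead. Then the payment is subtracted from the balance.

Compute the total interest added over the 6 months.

$12.00

# | Opening | Interest | Payment | End bal
1 | $287.17 | $2.00 | $2.00 | $287.17
2 | $287.17 | $2.00 | $2.00 | $287.17
3 | $287.17 | $2.00 | $90.67 | $198.50
4 | $198.50 | $2.00 | $90.67 | $109.83
5 | $109.83 | $2.00 | $90.67 | $21.16
6 | $21.16 | $2.00 | $23.16 | $0.00
Total interest: $2.00 + $2.00 + $2.00 + $2.00 + $2.00 + $2.00 = $12.00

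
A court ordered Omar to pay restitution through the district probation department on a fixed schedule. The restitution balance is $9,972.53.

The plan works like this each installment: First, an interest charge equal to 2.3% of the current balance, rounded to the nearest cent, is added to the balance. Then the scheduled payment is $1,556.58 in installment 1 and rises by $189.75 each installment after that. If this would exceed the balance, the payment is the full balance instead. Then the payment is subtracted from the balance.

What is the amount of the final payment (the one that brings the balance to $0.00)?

# | Opening | Interest | Payment | End bal
1 | $9,972.53 | $229.37 | $1,556.58 | $8,645.32
2 | $8,645.32 | $198.84 | $1,746.33 | $7,097.83
3 | $7,097.83 | $163.25 | $1,936.08 | $5,325.00
4 | $5,325.00 | $122.48 | $2,125.83 | $3,321.65
5 | $3,321.65 | $76.40 | $2,315.58 | $1,082.47
6 | $1,082.47 | $24.90 | $1,107.37 | $0.00

$1,107.37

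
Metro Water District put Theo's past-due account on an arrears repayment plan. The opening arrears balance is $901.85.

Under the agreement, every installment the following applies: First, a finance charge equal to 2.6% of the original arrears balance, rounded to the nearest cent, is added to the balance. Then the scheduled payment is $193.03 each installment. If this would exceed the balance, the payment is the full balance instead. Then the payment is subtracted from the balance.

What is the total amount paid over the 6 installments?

$1,042.55

# | Opening | Interest | Payment | End bal
1 | $901.85 | $23.45 | $193.03 | $732.27
2 | $732.27 | $23.45 | $193.03 | $562.69
3 | $562.69 | $23.45 | $193.03 | $393.11
4 | $393.11 | $23.45 | $193.03 | $223.53
5 | $223.53 | $23.45 | $193.03 | $53.95
6 | $53.95 | $23.45 | $77.40 | $0.00
Total paid: $1,042.55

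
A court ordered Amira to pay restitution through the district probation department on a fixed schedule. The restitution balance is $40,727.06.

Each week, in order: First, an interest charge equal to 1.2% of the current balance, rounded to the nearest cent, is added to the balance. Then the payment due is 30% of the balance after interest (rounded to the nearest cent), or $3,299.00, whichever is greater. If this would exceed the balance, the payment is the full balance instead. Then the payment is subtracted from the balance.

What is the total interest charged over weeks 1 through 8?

$1,515.75

Week 1: $40,727.06 +$488.72 interest = $41,215.78; pay $12,364.73 → $28,851.05
Week 2: $28,851.05 +$346.21 interest = $29,197.26; pay $8,759.18 → $20,438.08
Week 3: $20,438.08 +$245.26 interest = $20,683.34; pay $6,205.00 → $14,478.34
Week 4: $14,478.34 +$173.74 interest = $14,652.08; pay $4,395.62 → $10,256.46
Week 5: $10,256.46 +$123.08 interest = $10,379.54; pay $3,299.00 → $7,080.54
Week 6: $7,080.54 +$84.97 interest = $7,165.51; pay $3,299.00 → $3,866.51
Week 7: $3,866.51 +$46.40 interest = $3,912.91; pay $3,299.00 → $613.91
Week 8: $613.91 +$7.37 interest = $621.28; pay $621.28 → $0.00
Total interest: $488.72 + $346.21 + $245.26 + $173.74 + $123.08 + $84.97 + $46.40 + $7.37 = $1,515.75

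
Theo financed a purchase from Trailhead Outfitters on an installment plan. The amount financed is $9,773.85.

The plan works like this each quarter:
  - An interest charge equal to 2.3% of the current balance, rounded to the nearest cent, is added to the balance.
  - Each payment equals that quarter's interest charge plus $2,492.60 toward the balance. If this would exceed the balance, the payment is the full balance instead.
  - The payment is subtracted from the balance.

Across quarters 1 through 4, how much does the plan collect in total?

Quarter 1: opening $9,773.85; interest $224.80 → $9,998.65; payment $2,717.40; balance $7,281.25
Quarter 2: opening $7,281.25; interest $167.47 → $7,448.72; payment $2,660.07; balance $4,788.65
Quarter 3: opening $4,788.65; interest $110.14 → $4,898.79; payment $2,602.74; balance $2,296.05
Quarter 4: opening $2,296.05; interest $52.81 → $2,348.86; payment $2,348.86; balance $0.00
Total paid: $10,329.07

$10,329.07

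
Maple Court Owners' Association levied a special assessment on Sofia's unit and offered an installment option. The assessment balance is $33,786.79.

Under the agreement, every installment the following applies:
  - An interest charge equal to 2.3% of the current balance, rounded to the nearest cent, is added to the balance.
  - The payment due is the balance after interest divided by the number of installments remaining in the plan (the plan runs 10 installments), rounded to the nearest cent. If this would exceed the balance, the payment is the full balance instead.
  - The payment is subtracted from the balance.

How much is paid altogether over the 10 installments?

# | Opening | Interest | Payment | End bal
1 | $33,786.79 | $777.10 | $3,456.39 | $31,107.50
2 | $31,107.50 | $715.47 | $3,535.89 | $28,287.08
3 | $28,287.08 | $650.60 | $3,617.21 | $25,320.47
4 | $25,320.47 | $582.37 | $3,700.41 | $22,202.43
5 | $22,202.43 | $510.66 | $3,785.52 | $18,927.57
6 | $18,927.57 | $435.33 | $3,872.58 | $15,490.32
7 | $15,490.32 | $356.28 | $3,961.65 | $11,884.95
8 | $11,884.95 | $273.35 | $4,052.77 | $8,105.53
9 | $8,105.53 | $186.43 | $4,145.98 | $4,145.98
10 | $4,145.98 | $95.36 | $4,241.34 | $0.00
Total paid: $38,369.74

$38,369.74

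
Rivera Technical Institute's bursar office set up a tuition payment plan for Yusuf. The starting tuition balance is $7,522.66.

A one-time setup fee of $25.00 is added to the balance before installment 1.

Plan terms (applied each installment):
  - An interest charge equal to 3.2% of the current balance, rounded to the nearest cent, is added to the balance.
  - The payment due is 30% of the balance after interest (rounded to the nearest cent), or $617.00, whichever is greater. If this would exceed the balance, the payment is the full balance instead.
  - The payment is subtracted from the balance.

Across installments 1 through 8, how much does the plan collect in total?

Installment 1: $7,547.66 +$241.53 interest = $7,789.19; pay $2,336.76 → $5,452.43
Installment 2: $5,452.43 +$174.48 interest = $5,626.91; pay $1,688.07 → $3,938.84
Installment 3: $3,938.84 +$126.04 interest = $4,064.88; pay $1,219.46 → $2,845.42
Installment 4: $2,845.42 +$91.05 interest = $2,936.47; pay $880.94 → $2,055.53
Installment 5: $2,055.53 +$65.78 interest = $2,121.31; pay $636.39 → $1,484.92
Installment 6: $1,484.92 +$47.52 interest = $1,532.44; pay $617.00 → $915.44
Installment 7: $915.44 +$29.29 interest = $944.73; pay $617.00 → $327.73
Installment 8: $327.73 +$10.49 interest = $338.22; pay $338.22 → $0.00
Total paid: $8,333.84

$8,333.84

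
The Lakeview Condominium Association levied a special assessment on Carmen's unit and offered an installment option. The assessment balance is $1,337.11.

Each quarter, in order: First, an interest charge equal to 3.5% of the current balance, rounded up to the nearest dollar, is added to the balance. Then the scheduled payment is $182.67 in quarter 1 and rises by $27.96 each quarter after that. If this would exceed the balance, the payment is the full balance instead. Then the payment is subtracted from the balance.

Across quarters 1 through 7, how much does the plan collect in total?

$1,528.11

Quarter 1: opening $1,337.11; interest $47.00 → $1,384.11; payment $182.67; balance $1,201.44
Quarter 2: opening $1,201.44; interest $43.00 → $1,244.44; payment $210.63; balance $1,033.81
Quarter 3: opening $1,033.81; interest $37.00 → $1,070.81; payment $238.59; balance $832.22
Quarter 4: opening $832.22; interest $30.00 → $862.22; payment $266.55; balance $595.67
Quarter 5: opening $595.67; interest $21.00 → $616.67; payment $294.51; balance $322.16
Quarter 6: opening $322.16; interest $12.00 → $334.16; payment $322.47; balance $11.69
Quarter 7: opening $11.69; interest $1.00 → $12.69; payment $12.69; balance $0.00
Total paid: $1,528.11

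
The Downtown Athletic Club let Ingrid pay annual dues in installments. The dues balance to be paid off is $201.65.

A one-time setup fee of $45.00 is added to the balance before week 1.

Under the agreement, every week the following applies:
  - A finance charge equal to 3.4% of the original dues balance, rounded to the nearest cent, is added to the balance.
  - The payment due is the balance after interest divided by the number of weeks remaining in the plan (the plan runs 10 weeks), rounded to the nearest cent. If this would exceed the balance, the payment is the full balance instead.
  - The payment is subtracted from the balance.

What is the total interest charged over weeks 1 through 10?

# | Opening | Interest | Payment | End bal
1 | $246.65 | $6.86 | $25.35 | $228.16
2 | $228.16 | $6.86 | $26.11 | $208.91
3 | $208.91 | $6.86 | $26.97 | $188.80
4 | $188.80 | $6.86 | $27.95 | $167.71
5 | $167.71 | $6.86 | $29.10 | $145.47
6 | $145.47 | $6.86 | $30.47 | $121.86
7 | $121.86 | $6.86 | $32.18 | $96.54
8 | $96.54 | $6.86 | $34.47 | $68.93
9 | $68.93 | $6.86 | $37.90 | $37.89
10 | $37.89 | $6.86 | $44.75 | $0.00
Total interest: $6.86 + $6.86 + $6.86 + $6.86 + $6.86 + $6.86 + $6.86 + $6.86 + $6.86 + $6.86 = $68.60

$68.60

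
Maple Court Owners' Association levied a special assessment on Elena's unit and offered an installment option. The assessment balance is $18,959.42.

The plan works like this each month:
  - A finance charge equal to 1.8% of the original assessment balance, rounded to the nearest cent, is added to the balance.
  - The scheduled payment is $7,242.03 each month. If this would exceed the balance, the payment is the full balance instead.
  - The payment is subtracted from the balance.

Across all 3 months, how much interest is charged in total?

Month 1: $18,959.42 +$341.27 interest = $19,300.69; pay $7,242.03 → $12,058.66
Month 2: $12,058.66 +$341.27 interest = $12,399.93; pay $7,242.03 → $5,157.90
Month 3: $5,157.90 +$341.27 interest = $5,499.17; pay $5,499.17 → $0.00
Total interest: $341.27 + $341.27 + $341.27 = $1,023.81

$1,023.81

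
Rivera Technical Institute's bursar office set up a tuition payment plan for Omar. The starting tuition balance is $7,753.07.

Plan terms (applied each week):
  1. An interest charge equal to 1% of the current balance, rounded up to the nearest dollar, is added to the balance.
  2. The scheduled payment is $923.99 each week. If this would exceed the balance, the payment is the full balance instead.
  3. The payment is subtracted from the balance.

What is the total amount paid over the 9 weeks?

$8,144.07

# | Opening | Interest | Payment | End bal
1 | $7,753.07 | $78.00 | $923.99 | $6,907.08
2 | $6,907.08 | $70.00 | $923.99 | $6,053.09
3 | $6,053.09 | $61.00 | $923.99 | $5,190.10
4 | $5,190.10 | $52.00 | $923.99 | $4,318.11
5 | $4,318.11 | $44.00 | $923.99 | $3,438.12
6 | $3,438.12 | $35.00 | $923.99 | $2,549.13
7 | $2,549.13 | $26.00 | $923.99 | $1,651.14
8 | $1,651.14 | $17.00 | $923.99 | $744.15
9 | $744.15 | $8.00 | $752.15 | $0.00
Total paid: $8,144.07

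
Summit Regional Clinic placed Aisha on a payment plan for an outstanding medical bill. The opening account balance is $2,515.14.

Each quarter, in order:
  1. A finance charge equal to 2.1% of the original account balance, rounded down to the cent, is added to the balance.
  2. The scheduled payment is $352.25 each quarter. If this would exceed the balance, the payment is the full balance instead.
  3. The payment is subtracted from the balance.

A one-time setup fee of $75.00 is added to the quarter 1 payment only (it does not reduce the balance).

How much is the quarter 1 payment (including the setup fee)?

$427.25

Quarter 1: opening $2,515.14; interest $52.81 → $2,567.95; payment $352.25 (+ $75.00 fee); balance $2,215.70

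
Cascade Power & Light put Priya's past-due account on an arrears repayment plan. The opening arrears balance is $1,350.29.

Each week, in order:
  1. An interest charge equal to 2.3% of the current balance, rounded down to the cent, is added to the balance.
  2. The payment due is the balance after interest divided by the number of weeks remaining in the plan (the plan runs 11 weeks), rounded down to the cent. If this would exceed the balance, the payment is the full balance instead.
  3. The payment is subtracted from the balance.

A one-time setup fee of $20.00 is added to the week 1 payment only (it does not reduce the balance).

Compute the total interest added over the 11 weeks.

Week 1: $1,350.29 +$31.05 interest = $1,381.34; pay $125.57 (+ $20.00 fee) → $1,255.77
Week 2: $1,255.77 +$28.88 interest = $1,284.65; pay $128.46 → $1,156.19
Week 3: $1,156.19 +$26.59 interest = $1,182.78; pay $131.42 → $1,051.36
Week 4: $1,051.36 +$24.18 interest = $1,075.54; pay $134.44 → $941.10
Week 5: $941.10 +$21.64 interest = $962.74; pay $137.53 → $825.21
Week 6: $825.21 +$18.97 interest = $844.18; pay $140.69 → $703.49
Week 7: $703.49 +$16.18 interest = $719.67; pay $143.93 → $575.74
Week 8: $575.74 +$13.24 interest = $588.98; pay $147.24 → $441.74
Week 9: $441.74 +$10.16 interest = $451.90; pay $150.63 → $301.27
Week 10: $301.27 +$6.92 interest = $308.19; pay $154.09 → $154.10
Week 11: $154.10 +$3.54 interest = $157.64; pay $157.64 → $0.00
Total interest: $31.05 + $28.88 + $26.59 + $24.18 + $21.64 + $18.97 + $16.18 + $13.24 + $10.16 + $6.92 + $3.54 = $201.35

$201.35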